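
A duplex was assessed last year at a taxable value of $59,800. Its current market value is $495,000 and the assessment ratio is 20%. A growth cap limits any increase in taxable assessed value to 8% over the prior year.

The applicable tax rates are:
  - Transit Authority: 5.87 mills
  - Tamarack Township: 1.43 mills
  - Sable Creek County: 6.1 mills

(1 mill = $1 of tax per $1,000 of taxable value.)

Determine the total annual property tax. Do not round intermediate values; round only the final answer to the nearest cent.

Uncapped assessed value = $495,000 × 0.2 = $99,000
Cap limit = $59,800 × 1.08 = $64,584
Taxable assessed value = min($99,000, $64,584) = $64,584 (cap binds)
Transit Authority: $64,584 × 0.00587 = $379.10808
Tamarack Township: $64,584 × 0.00143 = $92.35512
Sable Creek County: $64,584 × 0.0061 = $393.9624
Total = $865.4256

$865.43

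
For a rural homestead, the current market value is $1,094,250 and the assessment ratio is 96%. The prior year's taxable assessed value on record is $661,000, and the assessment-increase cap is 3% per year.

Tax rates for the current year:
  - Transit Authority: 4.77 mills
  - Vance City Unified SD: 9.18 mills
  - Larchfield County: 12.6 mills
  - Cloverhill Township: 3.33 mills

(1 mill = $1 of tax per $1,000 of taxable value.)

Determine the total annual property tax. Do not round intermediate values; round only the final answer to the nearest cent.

Uncapped assessed value = $1,094,250 × 0.96 = $1,050,480
Cap limit = $661,000 × 1.03 = $680,830
Taxable assessed value = min($1,050,480, $680,830) = $680,830 (cap binds)
Transit Authority: $680,830 × 0.00477 = $3,247.5591
Vance City Unified SD: $680,830 × 0.00918 = $6,250.0194
Larchfield County: $680,830 × 0.0126 = $8,578.458
Cloverhill Township: $680,830 × 0.00333 = $2,267.1639
Total = $20,343.2004

$20,343.20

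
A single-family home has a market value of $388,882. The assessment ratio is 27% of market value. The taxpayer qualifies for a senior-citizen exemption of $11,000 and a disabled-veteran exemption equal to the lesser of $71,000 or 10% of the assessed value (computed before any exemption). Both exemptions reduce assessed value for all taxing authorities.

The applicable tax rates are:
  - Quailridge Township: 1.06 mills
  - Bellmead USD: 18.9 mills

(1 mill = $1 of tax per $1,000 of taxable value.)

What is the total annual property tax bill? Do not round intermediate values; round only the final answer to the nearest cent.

Assessed value = $388,882 × 0.27 = $104,998.14
Disabled-veteran exemption = min($71,000, 10% × $104,998.14) = min($71,000, $10,499.814) = $10,499.814 (percentage binds)
Taxable value = $104,998.14 − $11,000 − $10,499.814 = $83,498.326
Quailridge Township: $83,498.326 × 0.00106 = $88.50822556
Bellmead USD: $83,498.326 × 0.0189 = $1,578.1183614
Total = $1,666.62658696

$1,666.63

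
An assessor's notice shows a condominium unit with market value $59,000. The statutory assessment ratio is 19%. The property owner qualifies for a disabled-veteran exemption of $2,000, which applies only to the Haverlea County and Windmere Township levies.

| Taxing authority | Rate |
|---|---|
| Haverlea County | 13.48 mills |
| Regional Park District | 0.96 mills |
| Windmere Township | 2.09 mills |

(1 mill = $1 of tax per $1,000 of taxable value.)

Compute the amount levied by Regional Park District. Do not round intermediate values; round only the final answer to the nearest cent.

$10.76

Assessed value = $59,000 × 0.19 = $11,210
Regional Park District taxable value = $11,210 (exemption does not apply)
Regional Park District levy = $11,210 × 0.00096 = $10.7616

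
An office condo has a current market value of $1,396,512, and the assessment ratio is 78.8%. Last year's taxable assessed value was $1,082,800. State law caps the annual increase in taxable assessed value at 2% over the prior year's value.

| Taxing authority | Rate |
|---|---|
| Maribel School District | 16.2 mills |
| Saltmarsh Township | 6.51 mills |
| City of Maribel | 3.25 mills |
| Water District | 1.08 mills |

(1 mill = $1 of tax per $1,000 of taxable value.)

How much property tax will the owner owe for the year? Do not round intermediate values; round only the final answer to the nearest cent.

Uncapped assessed value = $1,396,512 × 0.788 = $1,100,451.456
Cap limit = $1,082,800 × 1.02 = $1,104,456
Taxable assessed value = min($1,100,451.456, $1,104,456) = $1,100,451.456 (cap does not bind)
Maribel School District: $1,100,451.456 × 0.0162 = $17,827.3135872
Saltmarsh Township: $1,100,451.456 × 0.00651 = $7,163.93897856
City of Maribel: $1,100,451.456 × 0.00325 = $3,576.467232
Water District: $1,100,451.456 × 0.00108 = $1,188.48757248
Total = $29,756.20737024

$29,756.21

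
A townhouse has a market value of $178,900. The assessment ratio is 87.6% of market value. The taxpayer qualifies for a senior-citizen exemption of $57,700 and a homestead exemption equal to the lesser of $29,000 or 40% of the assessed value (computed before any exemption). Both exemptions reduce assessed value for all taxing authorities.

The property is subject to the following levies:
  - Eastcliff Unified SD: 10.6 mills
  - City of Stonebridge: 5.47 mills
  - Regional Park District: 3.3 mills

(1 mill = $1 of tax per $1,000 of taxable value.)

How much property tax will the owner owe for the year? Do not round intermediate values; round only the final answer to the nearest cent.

$1,356.22

Assessed value = $178,900 × 0.876 = $156,716.4
Homestead exemption = min($29,000, 40% × $156,716.4) = min($29,000, $62,686.56) = $29,000 (dollar cap binds)
Taxable value = $156,716.4 − $57,700 − $29,000 = $70,016.4
Eastcliff Unified SD: $70,016.4 × 0.0106 = $742.17384
City of Stonebridge: $70,016.4 × 0.00547 = $382.989708
Regional Park District: $70,016.4 × 0.0033 = $231.05412
Total = $1,356.217668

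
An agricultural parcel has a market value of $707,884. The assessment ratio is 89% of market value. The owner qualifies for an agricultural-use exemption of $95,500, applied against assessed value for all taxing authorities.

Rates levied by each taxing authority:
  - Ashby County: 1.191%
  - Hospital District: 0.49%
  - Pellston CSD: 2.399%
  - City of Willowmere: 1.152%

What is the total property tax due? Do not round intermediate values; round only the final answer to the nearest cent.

$27,965.92

Assessed value = $707,884 × 0.89 = $630,016.76
Taxable value = $630,016.76 − $95,500 = $534,516.76
Ashby County: $534,516.76 × 0.01191 = $6,366.0946116
Hospital District: $534,516.76 × 0.0049 = $2,619.132124
Pellston CSD: $534,516.76 × 0.02399 = $12,823.0570724
City of Willowmere: $534,516.76 × 0.01152 = $6,157.6330752
Total = $6,366.0946116 + $2,619.132124 + $12,823.0570724 + $6,157.6330752 = $27,965.9168832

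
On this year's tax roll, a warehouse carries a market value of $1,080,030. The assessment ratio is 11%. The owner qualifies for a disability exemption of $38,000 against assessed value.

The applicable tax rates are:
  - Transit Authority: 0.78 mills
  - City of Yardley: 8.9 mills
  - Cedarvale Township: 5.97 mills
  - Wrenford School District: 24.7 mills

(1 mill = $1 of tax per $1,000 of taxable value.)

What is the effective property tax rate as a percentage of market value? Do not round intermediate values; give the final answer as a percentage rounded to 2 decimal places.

Assessed value = $1,080,030 × 0.11 = $118,803.3
Taxable value = $118,803.3 − $38,000 = $80,803.3
Transit Authority: $80,803.3 × 0.00078 = $63.026574
City of Yardley: $80,803.3 × 0.0089 = $719.14937
Cedarvale Township: $80,803.3 × 0.00597 = $482.395701
Wrenford School District: $80,803.3 × 0.0247 = $1,995.84151
Total tax = $3,260.413155
Effective rate = $3,260.413155 ÷ $1,080,030 = 0.30% of market value

0.30%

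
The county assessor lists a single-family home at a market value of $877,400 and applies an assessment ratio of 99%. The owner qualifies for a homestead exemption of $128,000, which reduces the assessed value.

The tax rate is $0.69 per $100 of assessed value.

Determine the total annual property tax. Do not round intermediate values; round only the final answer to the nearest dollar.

$5,110

Assessed value = $877,400 × 0.99 = $868,626
Taxable value = $868,626 − $128,000 = $740,626
Tax = $740,626 × 0.0069 = $5,110.3194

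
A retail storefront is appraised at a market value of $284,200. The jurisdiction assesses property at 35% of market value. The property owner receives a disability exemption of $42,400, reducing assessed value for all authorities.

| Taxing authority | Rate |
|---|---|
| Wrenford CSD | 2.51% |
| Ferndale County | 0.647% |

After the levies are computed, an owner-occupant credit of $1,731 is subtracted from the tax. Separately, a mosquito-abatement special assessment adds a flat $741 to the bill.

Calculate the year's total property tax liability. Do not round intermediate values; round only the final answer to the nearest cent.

Assessed value = $284,200 × 0.35 = $99,470
Taxable value = $99,470 − $42,400 = $57,070
Wrenford CSD: $57,070 × 0.0251 = $1,432.457
Ferndale County: $57,070 × 0.00647 = $369.2429
Levies subtotal = $1,801.6999
After credit = $1,801.6999 − $1,731 = $70.6999
Total = $70.6999 + $741 = $811.6999

$811.70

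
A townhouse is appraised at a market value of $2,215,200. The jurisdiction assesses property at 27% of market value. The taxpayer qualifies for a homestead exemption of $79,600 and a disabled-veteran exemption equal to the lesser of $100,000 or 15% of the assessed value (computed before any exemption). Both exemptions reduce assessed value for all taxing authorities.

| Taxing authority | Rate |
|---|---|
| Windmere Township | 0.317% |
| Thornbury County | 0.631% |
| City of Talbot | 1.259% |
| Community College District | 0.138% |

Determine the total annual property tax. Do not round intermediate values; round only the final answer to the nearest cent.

$10,055.09

Assessed value = $2,215,200 × 0.27 = $598,104
Disabled-veteran exemption = min($100,000, 15% × $598,104) = min($100,000, $89,715.6) = $89,715.6 (percentage binds)
Taxable value = $598,104 − $79,600 − $89,715.6 = $428,788.4
Windmere Township: $428,788.4 × 0.00317 = $1,359.259228
Thornbury County: $428,788.4 × 0.00631 = $2,705.654804
City of Talbot: $428,788.4 × 0.01259 = $5,398.445956
Community College District: $428,788.4 × 0.00138 = $591.727992
Total = $10,055.08798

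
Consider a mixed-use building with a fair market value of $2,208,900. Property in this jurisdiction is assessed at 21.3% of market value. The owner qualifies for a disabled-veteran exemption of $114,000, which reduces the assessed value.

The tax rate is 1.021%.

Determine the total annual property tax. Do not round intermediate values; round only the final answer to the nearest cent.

$3,639.82

Assessed value = $2,208,900 × 0.213 = $470,495.7
Taxable value = $470,495.7 − $114,000 = $356,495.7
Tax = $356,495.7 × 0.01021 = $3,639.821097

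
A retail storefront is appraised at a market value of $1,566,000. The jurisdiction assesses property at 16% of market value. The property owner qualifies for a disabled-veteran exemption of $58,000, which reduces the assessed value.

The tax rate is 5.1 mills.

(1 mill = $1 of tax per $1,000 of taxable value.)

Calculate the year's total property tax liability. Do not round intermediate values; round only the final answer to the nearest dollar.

Assessed value = $1,566,000 × 0.16 = $250,560
Taxable value = $250,560 − $58,000 = $192,560
Tax = $192,560 × 0.0051 = $982.056

$982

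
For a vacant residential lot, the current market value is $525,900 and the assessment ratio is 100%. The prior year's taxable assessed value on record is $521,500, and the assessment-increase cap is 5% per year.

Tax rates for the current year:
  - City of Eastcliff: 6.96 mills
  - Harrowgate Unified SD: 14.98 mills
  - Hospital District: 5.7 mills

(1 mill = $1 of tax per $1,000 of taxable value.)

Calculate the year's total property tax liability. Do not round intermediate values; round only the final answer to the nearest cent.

Uncapped assessed value = $525,900 × 1 = $525,900
Cap limit = $521,500 × 1.05 = $547,575
Taxable assessed value = min($525,900, $547,575) = $525,900 (cap does not bind)
City of Eastcliff: $525,900 × 0.00696 = $3,660.264
Harrowgate Unified SD: $525,900 × 0.01498 = $7,877.982
Hospital District: $525,900 × 0.0057 = $2,997.63
Total = $14,535.876

$14,535.88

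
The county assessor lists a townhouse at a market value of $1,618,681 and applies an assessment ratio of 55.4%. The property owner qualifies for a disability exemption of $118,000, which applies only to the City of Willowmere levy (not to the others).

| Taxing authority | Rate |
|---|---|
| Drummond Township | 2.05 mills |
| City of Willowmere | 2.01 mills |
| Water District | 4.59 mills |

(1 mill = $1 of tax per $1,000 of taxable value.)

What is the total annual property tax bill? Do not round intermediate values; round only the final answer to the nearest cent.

$7,519.70

Assessed value = $1,618,681 × 0.554 = $896,749.274
Drummond Township: $896,749.274 × 0.00205 = $1,838.3360117
City of Willowmere: ($896,749.274 − $118,000) × 0.00201 = $778,749.274 × 0.00201 = $1,565.28604074
Water District: $896,749.274 × 0.00459 = $4,116.07916766
Total = $7,519.7012201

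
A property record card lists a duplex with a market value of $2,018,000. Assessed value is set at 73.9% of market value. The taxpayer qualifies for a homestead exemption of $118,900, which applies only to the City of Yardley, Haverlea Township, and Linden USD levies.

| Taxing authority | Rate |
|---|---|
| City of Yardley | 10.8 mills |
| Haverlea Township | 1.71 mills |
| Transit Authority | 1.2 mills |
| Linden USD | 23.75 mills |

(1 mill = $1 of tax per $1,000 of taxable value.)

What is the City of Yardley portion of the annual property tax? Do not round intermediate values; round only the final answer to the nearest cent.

$14,821.94

Assessed value = $2,018,000 × 0.739 = $1,491,302
City of Yardley taxable value = $1,491,302 − $118,900 = $1,372,402
City of Yardley levy = $1,372,402 × 0.0108 = $14,821.9416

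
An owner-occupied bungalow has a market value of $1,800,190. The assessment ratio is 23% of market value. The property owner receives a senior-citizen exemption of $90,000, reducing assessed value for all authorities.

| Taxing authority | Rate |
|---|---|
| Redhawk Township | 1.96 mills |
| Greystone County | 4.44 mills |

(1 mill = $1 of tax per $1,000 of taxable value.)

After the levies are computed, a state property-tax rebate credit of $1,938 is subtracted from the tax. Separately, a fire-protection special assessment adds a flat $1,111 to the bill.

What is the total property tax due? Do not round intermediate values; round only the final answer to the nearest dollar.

Assessed value = $1,800,190 × 0.23 = $414,043.7
Taxable value = $414,043.7 − $90,000 = $324,043.7
Redhawk Township: $324,043.7 × 0.00196 = $635.125652
Greystone County: $324,043.7 × 0.00444 = $1,438.754028
Levies subtotal = $2,073.87968
After credit = $2,073.87968 − $1,938 = $135.87968
Total = $135.87968 + $1,111 = $1,246.87968

$1,247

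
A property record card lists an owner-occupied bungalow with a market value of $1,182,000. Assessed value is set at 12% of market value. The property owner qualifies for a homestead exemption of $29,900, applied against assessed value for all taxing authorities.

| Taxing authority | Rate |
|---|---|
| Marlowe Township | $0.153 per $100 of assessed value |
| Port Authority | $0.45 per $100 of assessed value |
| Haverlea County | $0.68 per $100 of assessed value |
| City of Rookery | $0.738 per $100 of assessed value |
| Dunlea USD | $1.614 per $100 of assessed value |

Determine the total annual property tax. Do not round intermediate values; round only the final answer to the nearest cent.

$4,069.02

Assessed value = $1,182,000 × 0.12 = $141,840
Taxable value = $141,840 − $29,900 = $111,940
Marlowe Township: $111,940 × 0.00153 = $171.2682
Port Authority: $111,940 × 0.0045 = $503.73
Haverlea County: $111,940 × 0.0068 = $761.192
City of Rookery: $111,940 × 0.00738 = $826.1172
Dunlea USD: $111,940 × 0.01614 = $1,806.7116
Total = $171.2682 + $503.73 + $761.192 + $826.1172 + $1,806.7116 = $4,069.019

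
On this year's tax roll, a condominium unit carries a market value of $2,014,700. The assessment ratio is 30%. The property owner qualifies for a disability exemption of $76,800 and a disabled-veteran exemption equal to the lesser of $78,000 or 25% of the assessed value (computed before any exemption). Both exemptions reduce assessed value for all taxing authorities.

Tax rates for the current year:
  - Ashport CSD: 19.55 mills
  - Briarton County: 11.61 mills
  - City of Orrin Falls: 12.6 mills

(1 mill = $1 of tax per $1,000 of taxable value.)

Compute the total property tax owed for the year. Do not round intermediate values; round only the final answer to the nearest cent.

$19,674.93

Assessed value = $2,014,700 × 0.3 = $604,410
Disabled-veteran exemption = min($78,000, 25% × $604,410) = min($78,000, $151,102.5) = $78,000 (dollar cap binds)
Taxable value = $604,410 − $76,800 − $78,000 = $449,610
Ashport CSD: $449,610 × 0.01955 = $8,789.8755
Briarton County: $449,610 × 0.01161 = $5,219.9721
City of Orrin Falls: $449,610 × 0.0126 = $5,665.086
Total = $19,674.9336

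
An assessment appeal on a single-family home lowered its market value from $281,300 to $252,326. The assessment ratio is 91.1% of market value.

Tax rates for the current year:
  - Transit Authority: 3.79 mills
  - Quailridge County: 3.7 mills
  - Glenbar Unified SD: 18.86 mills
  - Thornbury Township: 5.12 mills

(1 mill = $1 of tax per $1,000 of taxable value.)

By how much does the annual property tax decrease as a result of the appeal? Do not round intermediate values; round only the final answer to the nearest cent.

Old assessed value = $281,300 × 0.911 = $256,264.3
New assessed value = $252,326 × 0.911 = $229,868.986
Combined rate = 0.00379 + 0.0037 + 0.01886 + 0.00512 = 0.03147
Old tax = $256,264.3 × 0.03147 = $8,064.637521
New tax = $229,868.986 × 0.03147 = $7,233.97698942
Reduction = $8,064.637521 − $7,233.97698942 = $830.66053158

$830.66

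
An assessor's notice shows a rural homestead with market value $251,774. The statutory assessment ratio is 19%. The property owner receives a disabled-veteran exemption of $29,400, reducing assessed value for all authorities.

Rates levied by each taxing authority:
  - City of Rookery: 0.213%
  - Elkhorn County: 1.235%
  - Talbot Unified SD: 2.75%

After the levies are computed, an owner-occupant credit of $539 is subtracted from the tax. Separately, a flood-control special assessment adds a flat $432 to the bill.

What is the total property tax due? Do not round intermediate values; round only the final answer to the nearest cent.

Assessed value = $251,774 × 0.19 = $47,837.06
Taxable value = $47,837.06 − $29,400 = $18,437.06
City of Rookery: $18,437.06 × 0.00213 = $39.2709378
Elkhorn County: $18,437.06 × 0.01235 = $227.697691
Talbot Unified SD: $18,437.06 × 0.0275 = $507.01915
Levies subtotal = $773.9877788
After credit = $773.9877788 − $539 = $234.9877788
Total = $234.9877788 + $432 = $666.9877788

$666.99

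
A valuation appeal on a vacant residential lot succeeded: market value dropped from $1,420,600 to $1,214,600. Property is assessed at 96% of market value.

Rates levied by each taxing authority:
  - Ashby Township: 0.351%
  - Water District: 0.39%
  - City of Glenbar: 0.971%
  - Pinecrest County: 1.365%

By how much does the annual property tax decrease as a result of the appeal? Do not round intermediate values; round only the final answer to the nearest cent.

$6,085.08

Old assessed value = $1,420,600 × 0.96 = $1,363,776
New assessed value = $1,214,600 × 0.96 = $1,166,016
Combined rate = 0.00351 + 0.0039 + 0.00971 + 0.01365 = 0.03077
Old tax = $1,363,776 × 0.03077 = $41,963.38752
New tax = $1,166,016 × 0.03077 = $35,878.31232
Reduction = $41,963.38752 − $35,878.31232 = $6,085.0752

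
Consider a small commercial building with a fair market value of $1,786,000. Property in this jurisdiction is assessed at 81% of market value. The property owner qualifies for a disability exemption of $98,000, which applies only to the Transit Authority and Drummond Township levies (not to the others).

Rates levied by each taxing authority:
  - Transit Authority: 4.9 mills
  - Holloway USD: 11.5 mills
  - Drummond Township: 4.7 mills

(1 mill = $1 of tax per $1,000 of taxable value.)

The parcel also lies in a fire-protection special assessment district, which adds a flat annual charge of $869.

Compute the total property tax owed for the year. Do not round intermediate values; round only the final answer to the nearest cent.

Assessed value = $1,786,000 × 0.81 = $1,446,660
Transit Authority: ($1,446,660 − $98,000) × 0.0049 = $1,348,660 × 0.0049 = $6,608.434
Holloway USD: $1,446,660 × 0.0115 = $16,636.59
Drummond Township: ($1,446,660 − $98,000) × 0.0047 = $1,348,660 × 0.0047 = $6,338.702
Levies subtotal = $29,583.726
Total = $29,583.726 + $869 = $30,452.726

$30,452.73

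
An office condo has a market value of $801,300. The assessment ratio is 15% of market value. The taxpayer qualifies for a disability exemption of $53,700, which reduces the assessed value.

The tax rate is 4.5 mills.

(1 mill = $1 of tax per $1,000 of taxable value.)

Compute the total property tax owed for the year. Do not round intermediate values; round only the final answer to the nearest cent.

Assessed value = $801,300 × 0.15 = $120,195
Taxable value = $120,195 − $53,700 = $66,495
Tax = $66,495 × 0.0045 = $299.2275

$299.23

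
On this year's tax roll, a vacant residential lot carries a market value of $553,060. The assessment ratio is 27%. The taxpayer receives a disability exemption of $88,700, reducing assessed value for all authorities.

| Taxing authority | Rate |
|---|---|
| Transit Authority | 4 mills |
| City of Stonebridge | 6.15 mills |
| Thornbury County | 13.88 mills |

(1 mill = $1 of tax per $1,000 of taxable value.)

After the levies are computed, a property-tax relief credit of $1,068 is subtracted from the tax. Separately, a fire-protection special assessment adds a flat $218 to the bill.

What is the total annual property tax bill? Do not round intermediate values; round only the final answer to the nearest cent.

$606.85

Assessed value = $553,060 × 0.27 = $149,326.2
Taxable value = $149,326.2 − $88,700 = $60,626.2
Transit Authority: $60,626.2 × 0.004 = $242.5048
City of Stonebridge: $60,626.2 × 0.00615 = $372.85113
Thornbury County: $60,626.2 × 0.01388 = $841.491656
Levies subtotal = $1,456.847586
After credit = $1,456.847586 − $1,068 = $388.847586
Total = $388.847586 + $218 = $606.847586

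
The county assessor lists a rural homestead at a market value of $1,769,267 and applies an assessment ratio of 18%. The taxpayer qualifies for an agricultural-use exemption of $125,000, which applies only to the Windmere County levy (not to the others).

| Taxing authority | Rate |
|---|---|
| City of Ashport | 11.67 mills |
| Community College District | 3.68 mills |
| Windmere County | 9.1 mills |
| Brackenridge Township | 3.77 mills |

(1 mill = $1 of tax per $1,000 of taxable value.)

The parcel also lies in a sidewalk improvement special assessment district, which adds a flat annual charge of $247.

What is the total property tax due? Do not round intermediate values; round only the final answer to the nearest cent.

$8,096.67

Assessed value = $1,769,267 × 0.18 = $318,468.06
City of Ashport: $318,468.06 × 0.01167 = $3,716.5222602
Community College District: $318,468.06 × 0.00368 = $1,171.9624608
Windmere County: ($318,468.06 − $125,000) × 0.0091 = $193,468.06 × 0.0091 = $1,760.559346
Brackenridge Township: $318,468.06 × 0.00377 = $1,200.6245862
Levies subtotal = $7,849.6686532
Total = $7,849.6686532 + $247 = $8,096.6686532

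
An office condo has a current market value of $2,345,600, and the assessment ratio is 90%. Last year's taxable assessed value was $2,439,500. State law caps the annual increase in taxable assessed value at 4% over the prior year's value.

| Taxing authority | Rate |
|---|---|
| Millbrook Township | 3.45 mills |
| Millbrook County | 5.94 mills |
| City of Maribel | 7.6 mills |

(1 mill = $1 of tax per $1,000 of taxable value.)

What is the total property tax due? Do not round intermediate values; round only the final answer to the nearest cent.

Uncapped assessed value = $2,345,600 × 0.9 = $2,111,040
Cap limit = $2,439,500 × 1.04 = $2,537,080
Taxable assessed value = min($2,111,040, $2,537,080) = $2,111,040 (cap does not bind)
Millbrook Township: $2,111,040 × 0.00345 = $7,283.088
Millbrook County: $2,111,040 × 0.00594 = $12,539.5776
City of Maribel: $2,111,040 × 0.0076 = $16,043.904
Total = $35,866.5696

$35,866.57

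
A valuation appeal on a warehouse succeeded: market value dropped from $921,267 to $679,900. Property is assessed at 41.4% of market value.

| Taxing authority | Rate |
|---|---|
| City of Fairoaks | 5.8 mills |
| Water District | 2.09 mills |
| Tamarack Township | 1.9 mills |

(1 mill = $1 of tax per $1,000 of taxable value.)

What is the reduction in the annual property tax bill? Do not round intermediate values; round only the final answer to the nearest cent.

$978.27

Old assessed value = $921,267 × 0.414 = $381,404.538
New assessed value = $679,900 × 0.414 = $281,478.6
Combined rate = 0.0058 + 0.00209 + 0.0019 = 0.00979
Old tax = $381,404.538 × 0.00979 = $3,733.95042702
New tax = $281,478.6 × 0.00979 = $2,755.675494
Reduction = $3,733.95042702 − $2,755.675494 = $978.27493302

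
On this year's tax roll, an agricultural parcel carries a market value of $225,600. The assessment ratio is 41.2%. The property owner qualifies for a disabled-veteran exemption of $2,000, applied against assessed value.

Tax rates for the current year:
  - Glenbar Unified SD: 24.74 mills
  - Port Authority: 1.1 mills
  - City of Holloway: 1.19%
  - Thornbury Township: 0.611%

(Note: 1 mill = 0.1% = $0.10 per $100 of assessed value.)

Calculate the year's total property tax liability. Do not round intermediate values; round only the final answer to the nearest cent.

Assessed value = $225,600 × 0.412 = $92,947.2
Taxable value = $92,947.2 − $2,000 = $90,947.2
Glenbar Unified SD: $90,947.2 × 0.02474 = $2,250.033728
Port Authority: $90,947.2 × 0.0011 = $100.04192
City of Holloway: $90,947.2 × 0.0119 = $1,082.27168
Thornbury Township: $90,947.2 × 0.00611 = $555.687392
Total = $3,988.03472

$3,988.03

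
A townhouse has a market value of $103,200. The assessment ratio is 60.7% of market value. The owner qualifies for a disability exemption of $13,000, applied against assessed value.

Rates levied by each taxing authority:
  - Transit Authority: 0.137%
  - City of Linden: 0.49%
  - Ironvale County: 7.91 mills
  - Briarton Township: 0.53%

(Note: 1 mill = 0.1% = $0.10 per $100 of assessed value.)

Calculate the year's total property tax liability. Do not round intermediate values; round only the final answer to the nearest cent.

Assessed value = $103,200 × 0.607 = $62,642.4
Taxable value = $62,642.4 − $13,000 = $49,642.4
Transit Authority: $49,642.4 × 0.00137 = $68.010088
City of Linden: $49,642.4 × 0.0049 = $243.24776
Ironvale County: $49,642.4 × 0.00791 = $392.671384
Briarton Township: $49,642.4 × 0.0053 = $263.10472
Total = $967.033952

$967.03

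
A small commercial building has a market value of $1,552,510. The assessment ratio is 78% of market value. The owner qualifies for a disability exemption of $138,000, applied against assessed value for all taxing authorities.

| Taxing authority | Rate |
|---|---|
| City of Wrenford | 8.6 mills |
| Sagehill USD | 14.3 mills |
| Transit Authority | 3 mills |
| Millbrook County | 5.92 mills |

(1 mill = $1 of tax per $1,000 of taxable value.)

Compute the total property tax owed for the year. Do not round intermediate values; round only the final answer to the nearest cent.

Assessed value = $1,552,510 × 0.78 = $1,210,957.8
Taxable value = $1,210,957.8 − $138,000 = $1,072,957.8
City of Wrenford: $1,072,957.8 × 0.0086 = $9,227.43708
Sagehill USD: $1,072,957.8 × 0.0143 = $15,343.29654
Transit Authority: $1,072,957.8 × 0.003 = $3,218.8734
Millbrook County: $1,072,957.8 × 0.00592 = $6,351.910176
Total = $9,227.43708 + $15,343.29654 + $3,218.8734 + $6,351.910176 = $34,141.517196

$34,141.52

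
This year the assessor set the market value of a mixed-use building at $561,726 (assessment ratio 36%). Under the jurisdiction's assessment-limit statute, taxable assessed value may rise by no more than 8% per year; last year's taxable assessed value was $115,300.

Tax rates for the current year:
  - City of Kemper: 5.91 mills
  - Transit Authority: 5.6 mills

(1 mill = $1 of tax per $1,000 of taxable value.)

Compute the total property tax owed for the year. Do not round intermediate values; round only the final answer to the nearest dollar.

$1,433

Uncapped assessed value = $561,726 × 0.36 = $202,221.36
Cap limit = $115,300 × 1.08 = $124,524
Taxable assessed value = min($202,221.36, $124,524) = $124,524 (cap binds)
City of Kemper: $124,524 × 0.00591 = $735.93684
Transit Authority: $124,524 × 0.0056 = $697.3344
Total = $1,433.27124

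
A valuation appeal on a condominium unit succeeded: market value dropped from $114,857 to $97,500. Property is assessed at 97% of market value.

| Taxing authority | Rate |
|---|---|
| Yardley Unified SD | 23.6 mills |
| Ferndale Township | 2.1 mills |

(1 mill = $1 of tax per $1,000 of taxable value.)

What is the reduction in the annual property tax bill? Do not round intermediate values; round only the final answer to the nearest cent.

Old assessed value = $114,857 × 0.97 = $111,411.29
New assessed value = $97,500 × 0.97 = $94,575
Combined rate = 0.0236 + 0.0021 = 0.0257
Old tax = $111,411.29 × 0.0257 = $2,863.270153
New tax = $94,575 × 0.0257 = $2,430.5775
Reduction = $2,863.270153 − $2,430.5775 = $432.692653

$432.69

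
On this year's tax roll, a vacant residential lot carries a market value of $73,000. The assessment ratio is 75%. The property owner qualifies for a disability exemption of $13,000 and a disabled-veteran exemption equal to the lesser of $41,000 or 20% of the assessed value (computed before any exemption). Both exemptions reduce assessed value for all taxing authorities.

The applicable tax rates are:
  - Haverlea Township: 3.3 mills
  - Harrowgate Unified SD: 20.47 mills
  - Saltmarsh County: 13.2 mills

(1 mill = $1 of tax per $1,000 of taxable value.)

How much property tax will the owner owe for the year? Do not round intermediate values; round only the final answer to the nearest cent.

Assessed value = $73,000 × 0.75 = $54,750
Disabled-veteran exemption = min($41,000, 20% × $54,750) = min($41,000, $10,950) = $10,950 (percentage binds)
Taxable value = $54,750 − $13,000 − $10,950 = $30,800
Haverlea Township: $30,800 × 0.0033 = $101.64
Harrowgate Unified SD: $30,800 × 0.02047 = $630.476
Saltmarsh County: $30,800 × 0.0132 = $406.56
Total = $1,138.676

$1,138.68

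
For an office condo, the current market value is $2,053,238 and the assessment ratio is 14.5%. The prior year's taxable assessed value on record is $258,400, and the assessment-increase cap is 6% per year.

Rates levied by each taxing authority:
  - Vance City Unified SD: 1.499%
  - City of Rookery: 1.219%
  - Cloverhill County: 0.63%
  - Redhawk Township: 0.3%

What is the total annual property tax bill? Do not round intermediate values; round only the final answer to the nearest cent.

Uncapped assessed value = $2,053,238 × 0.145 = $297,719.51
Cap limit = $258,400 × 1.06 = $273,904
Taxable assessed value = min($297,719.51, $273,904) = $273,904 (cap binds)
Vance City Unified SD: $273,904 × 0.01499 = $4,105.82096
City of Rookery: $273,904 × 0.01219 = $3,338.88976
Cloverhill County: $273,904 × 0.0063 = $1,725.5952
Redhawk Township: $273,904 × 0.003 = $821.712
Total = $9,992.01792

$9,992.02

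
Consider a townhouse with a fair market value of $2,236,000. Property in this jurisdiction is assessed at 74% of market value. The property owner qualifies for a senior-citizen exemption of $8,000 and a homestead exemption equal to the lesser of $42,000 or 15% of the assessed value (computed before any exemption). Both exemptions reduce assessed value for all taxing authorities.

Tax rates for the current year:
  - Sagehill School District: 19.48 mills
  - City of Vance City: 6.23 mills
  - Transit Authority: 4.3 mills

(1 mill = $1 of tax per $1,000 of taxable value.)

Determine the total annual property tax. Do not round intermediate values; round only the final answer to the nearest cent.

$48,155.25

Assessed value = $2,236,000 × 0.74 = $1,654,640
Homestead exemption = min($42,000, 15% × $1,654,640) = min($42,000, $248,196) = $42,000 (dollar cap binds)
Taxable value = $1,654,640 − $8,000 − $42,000 = $1,604,640
Sagehill School District: $1,604,640 × 0.01948 = $31,258.3872
City of Vance City: $1,604,640 × 0.00623 = $9,996.9072
Transit Authority: $1,604,640 × 0.0043 = $6,899.952
Total = $48,155.2464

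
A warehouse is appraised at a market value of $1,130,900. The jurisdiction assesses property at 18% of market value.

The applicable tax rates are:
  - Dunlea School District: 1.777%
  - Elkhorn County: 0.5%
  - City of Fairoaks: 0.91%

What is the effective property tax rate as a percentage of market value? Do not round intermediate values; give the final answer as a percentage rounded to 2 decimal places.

0.57%

Assessed value = $1,130,900 × 0.18 = $203,562
Dunlea School District: $203,562 × 0.01777 = $3,617.29674
Elkhorn County: $203,562 × 0.005 = $1,017.81
City of Fairoaks: $203,562 × 0.0091 = $1,852.4142
Total tax = $6,487.52094
Effective rate = $6,487.52094 ÷ $1,130,900 = 0.57% of market value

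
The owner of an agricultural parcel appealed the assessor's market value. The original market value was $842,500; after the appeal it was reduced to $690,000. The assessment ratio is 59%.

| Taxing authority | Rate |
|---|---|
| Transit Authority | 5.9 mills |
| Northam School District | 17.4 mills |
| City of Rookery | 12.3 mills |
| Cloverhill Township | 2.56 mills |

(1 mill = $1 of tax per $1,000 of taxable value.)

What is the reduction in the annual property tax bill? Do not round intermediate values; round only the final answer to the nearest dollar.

$3,433

Old assessed value = $842,500 × 0.59 = $497,075
New assessed value = $690,000 × 0.59 = $407,100
Combined rate = 0.0059 + 0.0174 + 0.0123 + 0.00256 = 0.03816
Old tax = $497,075 × 0.03816 = $18,968.382
New tax = $407,100 × 0.03816 = $15,534.936
Reduction = $18,968.382 − $15,534.936 = $3,433.446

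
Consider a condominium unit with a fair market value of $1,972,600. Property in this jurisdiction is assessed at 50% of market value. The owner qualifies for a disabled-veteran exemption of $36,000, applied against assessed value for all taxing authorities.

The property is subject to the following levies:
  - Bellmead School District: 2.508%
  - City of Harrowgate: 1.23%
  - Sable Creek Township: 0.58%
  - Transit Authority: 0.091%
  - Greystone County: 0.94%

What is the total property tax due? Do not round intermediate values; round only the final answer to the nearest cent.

Assessed value = $1,972,600 × 0.5 = $986,300
Taxable value = $986,300 − $36,000 = $950,300
Bellmead School District: $950,300 × 0.02508 = $23,833.524
City of Harrowgate: $950,300 × 0.0123 = $11,688.69
Sable Creek Township: $950,300 × 0.0058 = $5,511.74
Transit Authority: $950,300 × 0.00091 = $864.773
Greystone County: $950,300 × 0.0094 = $8,932.82
Total = $23,833.524 + $11,688.69 + $5,511.74 + $864.773 + $8,932.82 = $50,831.547

$50,831.55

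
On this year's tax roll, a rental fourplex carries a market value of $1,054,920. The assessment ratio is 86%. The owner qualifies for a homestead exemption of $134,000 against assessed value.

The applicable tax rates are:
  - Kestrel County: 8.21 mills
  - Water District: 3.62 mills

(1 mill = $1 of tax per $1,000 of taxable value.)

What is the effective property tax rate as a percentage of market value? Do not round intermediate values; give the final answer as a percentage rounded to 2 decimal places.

0.87%

Assessed value = $1,054,920 × 0.86 = $907,231.2
Taxable value = $907,231.2 − $134,000 = $773,231.2
Kestrel County: $773,231.2 × 0.00821 = $6,348.228152
Water District: $773,231.2 × 0.00362 = $2,799.096944
Total tax = $9,147.325096
Effective rate = $9,147.325096 ÷ $1,054,920 = 0.87% of market value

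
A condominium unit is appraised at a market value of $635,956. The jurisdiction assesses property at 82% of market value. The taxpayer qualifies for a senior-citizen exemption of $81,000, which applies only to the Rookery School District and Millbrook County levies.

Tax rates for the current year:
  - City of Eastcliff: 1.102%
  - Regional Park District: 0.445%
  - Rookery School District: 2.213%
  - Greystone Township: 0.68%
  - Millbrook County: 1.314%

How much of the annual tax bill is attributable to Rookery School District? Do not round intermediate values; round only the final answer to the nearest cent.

$9,747.91

Assessed value = $635,956 × 0.82 = $521,483.92
Rookery School District taxable value = $521,483.92 − $81,000 = $440,483.92
Rookery School District levy = $440,483.92 × 0.02213 = $9,747.9091496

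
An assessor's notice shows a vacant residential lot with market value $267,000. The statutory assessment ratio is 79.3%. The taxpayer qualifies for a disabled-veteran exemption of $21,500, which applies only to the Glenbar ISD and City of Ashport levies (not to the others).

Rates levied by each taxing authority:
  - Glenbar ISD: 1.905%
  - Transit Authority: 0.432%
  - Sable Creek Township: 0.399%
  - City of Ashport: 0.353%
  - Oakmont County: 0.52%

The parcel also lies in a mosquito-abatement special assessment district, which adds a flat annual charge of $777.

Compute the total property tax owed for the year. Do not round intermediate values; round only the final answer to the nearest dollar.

$7,933

Assessed value = $267,000 × 0.793 = $211,731
Glenbar ISD: ($211,731 − $21,500) × 0.01905 = $190,231 × 0.01905 = $3,623.90055
Transit Authority: $211,731 × 0.00432 = $914.67792
Sable Creek Township: $211,731 × 0.00399 = $844.80669
City of Ashport: ($211,731 − $21,500) × 0.00353 = $190,231 × 0.00353 = $671.51543
Oakmont County: $211,731 × 0.0052 = $1,101.0012
Levies subtotal = $7,155.90179
Total = $7,155.90179 + $777 = $7,932.90179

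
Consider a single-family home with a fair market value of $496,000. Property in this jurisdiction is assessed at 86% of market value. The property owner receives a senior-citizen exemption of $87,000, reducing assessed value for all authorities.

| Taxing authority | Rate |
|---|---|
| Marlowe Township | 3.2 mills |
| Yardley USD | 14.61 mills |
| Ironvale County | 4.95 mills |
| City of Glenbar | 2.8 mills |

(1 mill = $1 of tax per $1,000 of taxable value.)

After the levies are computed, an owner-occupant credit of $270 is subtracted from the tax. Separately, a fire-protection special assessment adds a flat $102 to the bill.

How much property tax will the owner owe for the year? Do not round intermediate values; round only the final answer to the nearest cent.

$8,511.15

Assessed value = $496,000 × 0.86 = $426,560
Taxable value = $426,560 − $87,000 = $339,560
Marlowe Township: $339,560 × 0.0032 = $1,086.592
Yardley USD: $339,560 × 0.01461 = $4,960.9716
Ironvale County: $339,560 × 0.00495 = $1,680.822
City of Glenbar: $339,560 × 0.0028 = $950.768
Levies subtotal = $8,679.1536
After credit = $8,679.1536 − $270 = $8,409.1536
Total = $8,409.1536 + $102 = $8,511.1536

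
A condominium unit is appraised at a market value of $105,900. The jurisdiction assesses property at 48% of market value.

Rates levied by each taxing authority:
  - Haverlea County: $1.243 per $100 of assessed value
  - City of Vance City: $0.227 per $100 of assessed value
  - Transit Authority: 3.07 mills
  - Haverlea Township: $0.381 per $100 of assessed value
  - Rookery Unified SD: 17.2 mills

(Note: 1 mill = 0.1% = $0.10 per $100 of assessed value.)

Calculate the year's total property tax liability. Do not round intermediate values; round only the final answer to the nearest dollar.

Assessed value = $105,900 × 0.48 = $50,832
Haverlea County: $50,832 × 0.01243 = $631.84176
City of Vance City: $50,832 × 0.00227 = $115.38864
Transit Authority: $50,832 × 0.00307 = $156.05424
Haverlea Township: $50,832 × 0.00381 = $193.66992
Rookery Unified SD: $50,832 × 0.0172 = $874.3104
Total = $1,971.26496

$1,971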